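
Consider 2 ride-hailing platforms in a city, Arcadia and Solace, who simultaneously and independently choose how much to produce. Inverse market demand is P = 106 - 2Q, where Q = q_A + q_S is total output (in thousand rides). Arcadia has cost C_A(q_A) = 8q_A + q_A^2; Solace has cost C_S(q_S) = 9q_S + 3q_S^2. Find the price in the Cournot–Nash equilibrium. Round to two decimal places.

Arcadia's profit: π_A = (106 - 2Q)q_A - (8q_A + q_A²). Setting ∂π_A/∂q_A = 0: 98 - 6q_A - 2(q_S) = 0.
Solace's first-order condition: 97 - 10q_S - 2(q_A) = 0.
So q_A = (98 - 2q_S)/6 and q_S = (97 - 2q_A)/10.
Solving the pair: q_A = 393/28, q_S = 193/28.
Total output Q = 293/14, so price P = 106 - 2·(293/14) = 449/7.

64.14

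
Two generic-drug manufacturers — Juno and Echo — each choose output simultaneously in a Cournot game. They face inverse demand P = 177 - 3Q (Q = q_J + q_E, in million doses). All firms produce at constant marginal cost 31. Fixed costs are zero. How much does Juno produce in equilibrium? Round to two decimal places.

Each firm earns π_i = (177 - 3Q)q_i - 31q_i.
First-order condition (treating rivals' output as given): 146 - 6q_i - 3q_j = 0.
With identical firms every q_j equals q_i, so q_j = q_i and 146 = 9q_i, giving q_i = 146/9.

16.22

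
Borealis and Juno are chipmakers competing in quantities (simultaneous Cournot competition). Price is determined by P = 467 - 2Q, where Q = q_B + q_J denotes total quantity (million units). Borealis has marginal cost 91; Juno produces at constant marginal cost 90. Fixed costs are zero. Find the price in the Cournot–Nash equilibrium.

Borealis's profit: π_B = (467 - 2Q)q_B - (91q_B). Setting ∂π_B/∂q_B = 0: 376 - 4q_B - 2(q_J) = 0.
Juno's profit: π_J = (467 - 2Q)q_J - (90q_J). Setting ∂π_J/∂q_J = 0: 377 - 4q_J - 2(q_B) = 0.
Best responses: q_B = (376 - 2q_J)/4, q_J = (377 - 2q_B)/4.
Solving the pair: q_B = 125/2, q_J = 63.
Total output Q = 251/2, so price P = 467 - 2·(251/2) = 216.

216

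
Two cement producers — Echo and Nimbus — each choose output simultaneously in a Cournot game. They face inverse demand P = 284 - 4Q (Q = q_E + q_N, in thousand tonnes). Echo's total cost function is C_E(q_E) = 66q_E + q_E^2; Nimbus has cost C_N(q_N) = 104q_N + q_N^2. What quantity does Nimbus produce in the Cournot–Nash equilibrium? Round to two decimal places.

Echo's profit: π_E = (284 - 4Q)q_E - (66q_E + q_E²). Setting ∂π_E/∂q_E = 0: 218 - 10q_E - 4(q_N) = 0.
Nimbus's first-order condition: 180 - 10q_N - 4(q_E) = 0.
Best responses: q_E = (218 - 4q_N)/10, q_N = (180 - 4q_E)/10.
Substituting one into the other gives q_E = 365/21 and q_N = 232/21.

11.05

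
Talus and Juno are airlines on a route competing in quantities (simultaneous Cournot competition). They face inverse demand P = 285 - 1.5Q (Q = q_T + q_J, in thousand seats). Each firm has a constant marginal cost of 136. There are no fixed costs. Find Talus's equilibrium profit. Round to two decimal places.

A representative firm's profit is π_i = q_i(285 - 1.5Q) - 136q_i.
Setting ∂π_i/∂q_i = 0 with rivals' quantities fixed: 149 - 3q_i - (3/2)q_j = 0.
By symmetry each firm produces the same amount; substituting q_j = q_i yields q_i = 149/(9/2) = 298/9.
Price P = 285 - (3/2)·(596/9) = 557/3.
Talus's profit: (557/3 - 136)·(298/9) = 1644.5185.

1644.52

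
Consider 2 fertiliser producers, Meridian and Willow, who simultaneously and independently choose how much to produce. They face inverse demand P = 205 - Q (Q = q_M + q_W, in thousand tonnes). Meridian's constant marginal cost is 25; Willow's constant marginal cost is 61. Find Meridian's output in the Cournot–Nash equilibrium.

72

Meridian's profit: π_M = (205 - Q)q_M - (25q_M). Setting ∂π_M/∂q_M = 0: 180 - 2q_M - (q_W) = 0.
Willow's profit: π_W = (205 - Q)q_W - (61q_W). Setting ∂π_W/∂q_W = 0: 144 - 2q_W - (q_M) = 0.
Rearranging gives the reaction functions q_M = (180 - q_W)/2 and q_W = (144 - q_M)/2.
Solving the pair: q_M = 72, q_W = 36.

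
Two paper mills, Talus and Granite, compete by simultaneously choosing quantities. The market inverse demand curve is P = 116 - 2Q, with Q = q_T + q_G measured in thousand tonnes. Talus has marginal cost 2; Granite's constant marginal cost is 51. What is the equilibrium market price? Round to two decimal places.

56.33

Talus's profit: π_T = (116 - 2Q)q_T - (2q_T). Setting ∂π_T/∂q_T = 0: 114 - 4q_T - 2(q_G) = 0.
Granite's profit: π_G = (116 - 2Q)q_G - (51q_G). Setting ∂π_G/∂q_G = 0: 65 - 4q_G - 2(q_T) = 0.
So q_T = (114 - 2q_G)/4 and q_G = (65 - 2q_T)/4.
Solving the pair: q_T = 163/6, q_G = 8/3.
Total output Q = 179/6, so price P = 116 - 2·(179/6) = 169/3.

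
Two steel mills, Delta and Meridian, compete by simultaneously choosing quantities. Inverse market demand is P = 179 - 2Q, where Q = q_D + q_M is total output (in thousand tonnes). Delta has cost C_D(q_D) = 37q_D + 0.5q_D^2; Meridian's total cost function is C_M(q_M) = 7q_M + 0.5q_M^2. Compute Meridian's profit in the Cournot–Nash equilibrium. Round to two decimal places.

1880.82

Delta's profit: π_D = (179 - 2Q)q_D - (37q_D + (1/2)q_D²). Setting ∂π_D/∂q_D = 0: 142 - 5q_D - 2(q_M) = 0.
Meridian's profit: π_M = (179 - 2Q)q_M - (7q_M + (1/2)q_M²). Setting ∂π_M/∂q_M = 0: 172 - 5q_M - 2(q_D) = 0.
Best responses: q_D = (142 - 2q_M)/5, q_M = (172 - 2q_D)/5.
Solving the pair: q_D = 122/7, q_M = 192/7.
Price P = 179 - 2·(314/7) = 625/7.
Meridian's profit: (625/7)·(192/7) - 7·(192/7) - (1/2)(192/7)² = 1880.8163.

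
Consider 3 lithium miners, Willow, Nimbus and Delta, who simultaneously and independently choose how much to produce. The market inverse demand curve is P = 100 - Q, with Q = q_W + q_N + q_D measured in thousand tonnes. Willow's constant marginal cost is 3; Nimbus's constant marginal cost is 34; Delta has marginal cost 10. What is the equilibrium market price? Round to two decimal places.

Willow's profit: π_W = (100 - Q)q_W - (3q_W). Setting ∂π_W/∂q_W = 0: 97 - 2q_W - (q_N + q_D) = 0.
Nimbus's profit: π_N = (100 - Q)q_N - (34q_N). Setting ∂π_N/∂q_N = 0: 66 - 2q_N - (q_W + q_D) = 0.
Delta's first-order condition: 90 - 2q_D - (q_W + q_N) = 0.
Summing all 3 equations gives 253 − 4Q = 0, hence Q = 253/4.
Back-substituting: q_W = (97 − 253/4) = 135/4, q_N = (66 − 253/4) = 11/4, q_D = (90 − 253/4) = 107/4.
Total output Q = 253/4, so price P = 100 - 253/4 = 147/4.

36.75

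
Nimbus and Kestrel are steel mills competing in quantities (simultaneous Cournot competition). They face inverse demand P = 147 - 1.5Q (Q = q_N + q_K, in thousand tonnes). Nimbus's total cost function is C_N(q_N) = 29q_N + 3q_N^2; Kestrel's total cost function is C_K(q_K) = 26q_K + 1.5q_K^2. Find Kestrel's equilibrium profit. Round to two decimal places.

931.73

Nimbus's profit: π_N = (147 - 1.5Q)q_N - (29q_N + 3q_N²). Setting ∂π_N/∂q_N = 0: 118 - 9q_N - (3/2)(q_K) = 0.
Kestrel's first-order condition: 121 - 6q_K - (3/2)(q_N) = 0.
Rearranging gives the reaction functions q_N = (118 - (3/2)q_K)/9 and q_K = (121 - (3/2)q_N)/6.
Solving the pair: q_N = 234/23, q_K = 1216/69.
Price P = 147 - (3/2)·(1918/69) = 105.3043.
Kestrel's profit: 105.3043·(1216/69) - 26·(1216/69) - (3/2)(1216/69)² = 931.7303.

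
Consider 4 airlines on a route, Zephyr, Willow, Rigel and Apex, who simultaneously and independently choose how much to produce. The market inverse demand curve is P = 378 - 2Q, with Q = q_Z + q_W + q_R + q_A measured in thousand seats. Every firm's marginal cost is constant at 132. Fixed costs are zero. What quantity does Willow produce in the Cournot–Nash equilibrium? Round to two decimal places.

24.60

Each firm earns π_i = (378 - 2Q)q_i - 132q_i.
Setting ∂π_i/∂q_i = 0 with rivals' quantities fixed: 246 - 4q_i - 2·Σ_{j≠i} q_j = 0.
With identical firms every q_j equals q_i, so Σ_{j≠i} q_j = 3q_i and 246 = 10q_i, giving q_i = 123/5.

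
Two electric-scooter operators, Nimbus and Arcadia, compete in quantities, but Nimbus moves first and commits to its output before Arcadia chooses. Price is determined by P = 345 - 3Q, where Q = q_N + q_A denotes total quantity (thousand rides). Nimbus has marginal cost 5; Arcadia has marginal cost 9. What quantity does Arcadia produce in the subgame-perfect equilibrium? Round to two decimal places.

Solve by backward induction. Given q_N, the follower Arcadia maximises π_A = (345 - 3q_N - 3q_A)q_A - 9q_A.
Setting the follower's marginal profit to zero, 336 - 3q_N - 6q_A = 0, i.e. q_A = (336 - 3q_N)/6.
Nimbus substitutes q_A(q_N) into its own profit: π_N = q_N(345 - 3q_N - (336 - 3q_N)/2) - 5q_N = (177 - (3/2)q_N)q_N - 5q_N.
Maximising: ∂π_N/∂q_N = 172 - 3q_N = 0, giving q_N = 172/3.
Then q_A = (336 - 3·(172/3))/6 = 82/3.

27.33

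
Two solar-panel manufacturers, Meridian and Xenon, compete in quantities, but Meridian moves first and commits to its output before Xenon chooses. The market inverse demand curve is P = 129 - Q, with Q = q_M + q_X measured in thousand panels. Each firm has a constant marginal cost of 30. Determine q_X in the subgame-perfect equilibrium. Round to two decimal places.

24.75

The follower Xenon best-responds to any q_M: π_X = (129 - Q)q_X - 30q_X.
Setting the follower's marginal profit to zero, 99 - q_M - 2q_X = 0, i.e. q_X = (99 - q_M)/2.
Meridian substitutes q_X(q_M) into its own profit: π_M = q_M(129 - q_M - (99 - q_M)/2) - 30q_M = (159/2 - (1/2)q_M)q_M - 30q_M.
Leader FOC: 99/2 - q_M = 0, so q_M = 99/2.
Then q_X = (99 - 99/2)/2 = 99/4.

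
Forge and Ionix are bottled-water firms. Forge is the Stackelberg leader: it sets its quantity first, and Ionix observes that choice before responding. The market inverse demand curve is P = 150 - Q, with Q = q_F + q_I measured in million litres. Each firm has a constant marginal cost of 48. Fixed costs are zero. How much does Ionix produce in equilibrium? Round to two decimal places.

Solve by backward induction. Given q_F, the follower Ionix maximises π_I = (150 - q_F - q_I)q_I - 48q_I.
Setting the follower's marginal profit to zero, 102 - q_F - 2q_I = 0, i.e. q_I = (102 - q_F)/2.
The leader anticipates this reaction. Substituting into P = 150 - Q gives P = 99 - (1/2)q_F, so π_F = (99 - (1/2)q_F)q_F - 48q_F.
Maximising: ∂π_F/∂q_F = 51 - q_F = 0, giving q_F = 51.
Then q_I = (102 - 51)/2 = 51/2.

25.50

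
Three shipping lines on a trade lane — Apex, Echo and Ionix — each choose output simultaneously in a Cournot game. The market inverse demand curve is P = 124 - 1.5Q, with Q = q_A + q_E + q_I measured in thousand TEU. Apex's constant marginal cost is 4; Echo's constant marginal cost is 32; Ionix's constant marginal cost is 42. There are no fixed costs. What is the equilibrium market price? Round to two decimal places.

50.50

Apex's profit: π_A = (124 - 1.5Q)q_A - (4q_A). Setting ∂π_A/∂q_A = 0: 120 - 3q_A - (3/2)(q_E + q_I) = 0.
Echo's first-order condition: 92 - 3q_E - (3/2)(q_A + q_I) = 0.
Ionix's profit: π_I = (124 - 1.5Q)q_I - (42q_I). Setting ∂π_I/∂q_I = 0: 82 - 3q_I - (3/2)(q_A + q_E) = 0.
Summing all 3 equations gives 294 − 6Q = 0, hence Q = 49.
Back-substituting: q_A = (120 − 147/2)/(3/2) = 31, q_E = (92 − 147/2)/(3/2) = 37/3, q_I = (82 − 147/2)/(3/2) = 17/3.
Total output Q = 49, so price P = 124 - (3/2)·49 = 101/2.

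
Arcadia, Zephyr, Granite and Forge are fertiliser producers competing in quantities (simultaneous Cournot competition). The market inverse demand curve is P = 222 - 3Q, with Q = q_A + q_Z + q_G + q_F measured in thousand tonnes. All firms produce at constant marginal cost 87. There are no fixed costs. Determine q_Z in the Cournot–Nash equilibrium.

9

A representative firm's profit is π_i = q_i(222 - 3Q) - 87q_i.
First-order condition (treating rivals' output as given): 135 - 6q_i - 3·Σ_{j≠i} q_j = 0.
By symmetry each firm produces the same amount; substituting Σ_{j≠i} q_j = 3q_i yields q_i = 135/15 = 9.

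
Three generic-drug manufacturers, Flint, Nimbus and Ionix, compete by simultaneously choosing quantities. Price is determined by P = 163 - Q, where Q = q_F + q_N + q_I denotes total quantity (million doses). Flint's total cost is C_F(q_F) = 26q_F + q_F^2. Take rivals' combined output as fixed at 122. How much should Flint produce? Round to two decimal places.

3.75

With rivals' combined output fixed at 122, Flint's profit is π_F = (163 - 122 - q_F)q_F - (26q_F + q_F²) = (41 - q_F)q_F - (26q_F + q_F²).
∂π_F/∂q_F = 15 - 4q_F = 0, so q_F = 15/4.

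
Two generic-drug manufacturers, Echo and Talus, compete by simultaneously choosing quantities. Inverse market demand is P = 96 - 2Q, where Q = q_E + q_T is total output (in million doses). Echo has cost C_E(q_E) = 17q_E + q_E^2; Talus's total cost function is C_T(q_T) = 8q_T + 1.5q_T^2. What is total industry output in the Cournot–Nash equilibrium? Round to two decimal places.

19.66

Echo's profit: π_E = (96 - 2Q)q_E - (17q_E + q_E²). Setting ∂π_E/∂q_E = 0: 79 - 6q_E - 2(q_T) = 0.
Talus's first-order condition: 88 - 7q_T - 2(q_E) = 0.
Best responses: q_E = (79 - 2q_T)/6, q_T = (88 - 2q_E)/7.
Substituting one into the other gives q_E = 377/38 and q_T = 185/19.
Total output Q = 377/38 + 185/19 = 747/38.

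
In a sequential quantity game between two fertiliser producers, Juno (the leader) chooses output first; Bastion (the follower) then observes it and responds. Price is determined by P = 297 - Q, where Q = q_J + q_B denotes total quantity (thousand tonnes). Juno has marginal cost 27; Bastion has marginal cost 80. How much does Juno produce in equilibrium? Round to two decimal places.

161.50

The follower Bastion best-responds to any q_J: π_B = (297 - Q)q_B - 80q_B.
Follower FOC: 217 - q_J - 2q_B = 0, so q_B(q_J) = (217 - q_J)/2.
Juno substitutes q_B(q_J) into its own profit: π_J = q_J(297 - q_J - (217 - q_J)/2) - 27q_J = (377/2 - (1/2)q_J)q_J - 27q_J.
The leader's first-order condition 323/2 - q_J = 0 yields q_J = 323/2.
Then q_B = (217 - 323/2)/2 = 111/4.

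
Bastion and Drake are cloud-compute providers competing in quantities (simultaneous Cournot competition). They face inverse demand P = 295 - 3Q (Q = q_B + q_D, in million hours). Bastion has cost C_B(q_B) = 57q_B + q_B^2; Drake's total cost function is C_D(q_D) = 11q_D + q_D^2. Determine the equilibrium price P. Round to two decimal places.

Bastion's profit: π_B = (295 - 3Q)q_B - (57q_B + q_B²). Setting ∂π_B/∂q_B = 0: 238 - 8q_B - 3(q_D) = 0.
Drake's first-order condition: 284 - 8q_D - 3(q_B) = 0.
So q_B = (238 - 3q_D)/8 and q_D = (284 - 3q_B)/8.
Substituting one into the other gives q_B = 1052/55 and q_D = 1558/55.
Total output Q = 522/11, so price P = 295 - 3·(522/11) = 1679/11.

152.64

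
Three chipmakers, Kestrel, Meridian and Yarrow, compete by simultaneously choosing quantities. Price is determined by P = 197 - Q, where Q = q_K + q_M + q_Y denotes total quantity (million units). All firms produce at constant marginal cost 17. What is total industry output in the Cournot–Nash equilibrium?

135

A representative firm's profit is π_i = q_i(197 - Q) - 17q_i.
Setting ∂π_i/∂q_i = 0 with rivals' quantities fixed: 180 - 2q_i - Σ_{j≠i} q_j = 0.
With identical firms every q_j equals q_i, so Σ_{j≠i} q_j = 2q_i and 180 = 4q_i, giving q_i = 45.
Total output Q = 45 + 45 + 45 = 135.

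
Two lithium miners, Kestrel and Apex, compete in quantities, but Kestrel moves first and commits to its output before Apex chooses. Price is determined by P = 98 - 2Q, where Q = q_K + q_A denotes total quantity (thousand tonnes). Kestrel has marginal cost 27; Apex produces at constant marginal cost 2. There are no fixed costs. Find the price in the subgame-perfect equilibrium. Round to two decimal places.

Solve by backward induction. Given q_K, the follower Apex maximises π_A = (98 - 2q_K - 2q_A)q_A - 2q_A.
∂π_A/∂q_A = 96 - 2q_K - 4q_A = 0 gives the reaction function q_A = (96 - 2q_K)/4.
The leader anticipates this reaction. Substituting into P = 98 - 2Q gives P = 50 - q_K, so π_K = (50 - q_K)q_K - 27q_K.
Leader FOC: 23 - 2q_K = 0, so q_K = 23/2.
Then q_A = (96 - 2·(23/2))/4 = 73/4.
Total output Q = 119/4, so price P = 98 - 2·(119/4) = 77/2.

38.50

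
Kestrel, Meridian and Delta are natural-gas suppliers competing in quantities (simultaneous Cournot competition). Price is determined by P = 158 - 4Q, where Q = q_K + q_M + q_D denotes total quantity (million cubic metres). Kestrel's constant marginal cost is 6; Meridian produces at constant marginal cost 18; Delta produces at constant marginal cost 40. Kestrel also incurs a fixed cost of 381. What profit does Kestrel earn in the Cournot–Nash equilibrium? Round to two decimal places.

Kestrel's profit: π_K = (158 - 4Q)q_K - (6q_K). Setting ∂π_K/∂q_K = 0: 152 - 8q_K - 4(q_M + q_D) = 0.
Meridian's profit: π_M = (158 - 4Q)q_M - (18q_M). Setting ∂π_M/∂q_M = 0: 140 - 8q_M - 4(q_K + q_D) = 0.
Delta's first-order condition: 118 - 8q_D - 4(q_K + q_M) = 0.
Adding the 3 first-order conditions: 410 − 16Q = 0, so Q = 205/8.
Back-substituting: q_K = (152 − 205/2)/4 = 99/8, q_M = (140 − 205/2)/4 = 75/8, q_D = (118 − 205/2)/4 = 31/8.
Price P = 158 - 4·(205/8) = 111/2.
Kestrel's profit: (111/2 - 6)·(99/8) - 381 = 231.5625.

231.56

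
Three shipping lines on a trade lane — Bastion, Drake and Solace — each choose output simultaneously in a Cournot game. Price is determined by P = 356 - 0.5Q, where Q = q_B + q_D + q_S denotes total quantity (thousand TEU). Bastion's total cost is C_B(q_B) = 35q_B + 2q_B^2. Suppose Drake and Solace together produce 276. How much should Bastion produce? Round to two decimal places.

36.60

With rivals' combined output fixed at 276, Bastion's profit is π_B = (356 - (1/2)·276 - (1/2)q_B)q_B - (35q_B + 2q_B²) = (218 - (1/2)q_B)q_B - (35q_B + 2q_B²).
∂π_B/∂q_B = 183 - 5q_B = 0, so q_B = 183/5.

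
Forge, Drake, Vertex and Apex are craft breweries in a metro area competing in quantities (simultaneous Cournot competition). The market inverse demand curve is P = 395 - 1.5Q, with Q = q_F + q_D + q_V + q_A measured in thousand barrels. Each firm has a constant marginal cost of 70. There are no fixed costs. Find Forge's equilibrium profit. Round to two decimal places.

2816.67

A representative firm's profit is π_i = q_i(395 - 1.5Q) - 70q_i.
Setting ∂π_i/∂q_i = 0 with rivals' quantities fixed: 325 - 3q_i - (3/2)·Σ_{j≠i} q_j = 0.
By symmetry each firm produces the same amount; substituting Σ_{j≠i} q_j = 3q_i yields q_i = 325/(15/2) = 130/3.
Price P = 395 - (3/2)·(520/3) = 135.
Forge's profit: (135 - 70)·(130/3) = 2816.6667.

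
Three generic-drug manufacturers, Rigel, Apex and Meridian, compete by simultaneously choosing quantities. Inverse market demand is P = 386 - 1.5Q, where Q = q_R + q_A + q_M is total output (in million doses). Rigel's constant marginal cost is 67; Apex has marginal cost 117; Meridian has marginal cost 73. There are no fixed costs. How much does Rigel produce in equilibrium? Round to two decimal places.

Rigel's profit: π_R = (386 - 1.5Q)q_R - (67q_R). Setting ∂π_R/∂q_R = 0: 319 - 3q_R - (3/2)(q_A + q_M) = 0.
Apex's first-order condition: 269 - 3q_A - (3/2)(q_R + q_M) = 0.
Meridian's first-order condition: 313 - 3q_M - (3/2)(q_R + q_A) = 0.
Summing all 3 equations gives 901 − 6Q = 0, hence Q = 901/6.
Back-substituting: q_R = (319 − 901/4)/(3/2) = 125/2, q_A = (269 − 901/4)/(3/2) = 175/6, q_M = (313 − 901/4)/(3/2) = 117/2.

62.50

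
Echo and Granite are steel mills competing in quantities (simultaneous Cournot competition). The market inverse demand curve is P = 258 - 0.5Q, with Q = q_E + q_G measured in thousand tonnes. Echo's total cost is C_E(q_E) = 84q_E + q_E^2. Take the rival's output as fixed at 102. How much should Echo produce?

41

With the rival's output fixed at 102, Echo's profit is π_E = (258 - (1/2)·102 - (1/2)q_E)q_E - (84q_E + q_E²) = (207 - (1/2)q_E)q_E - (84q_E + q_E²).
∂π_E/∂q_E = 123 - 3q_E = 0, so q_E = 41.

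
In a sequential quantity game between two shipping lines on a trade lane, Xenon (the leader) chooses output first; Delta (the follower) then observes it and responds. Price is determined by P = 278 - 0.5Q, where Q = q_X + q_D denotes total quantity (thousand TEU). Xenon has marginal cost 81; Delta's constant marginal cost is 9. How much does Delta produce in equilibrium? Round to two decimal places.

The follower Delta best-responds to any q_X: π_D = (278 - 0.5Q)q_D - 9q_D.
Setting the follower's marginal profit to zero, 269 - (1/2)q_X - q_D = 0, i.e. q_D = (269 - (1/2)q_X).
The leader anticipates this reaction. Substituting into P = 278 - 0.5Q gives P = 287/2 - (1/4)q_X, so π_X = (287/2 - (1/4)q_X)q_X - 81q_X.
Maximising: ∂π_X/∂q_X = 125/2 - (1/2)q_X = 0, giving q_X = 125.
Then q_D = (269 - (1/2)·125) = 413/2.

206.50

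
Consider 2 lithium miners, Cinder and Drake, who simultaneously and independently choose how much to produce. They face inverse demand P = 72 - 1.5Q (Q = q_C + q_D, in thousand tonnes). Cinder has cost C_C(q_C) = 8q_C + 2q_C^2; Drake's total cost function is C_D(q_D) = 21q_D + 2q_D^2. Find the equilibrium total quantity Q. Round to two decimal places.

Cinder's profit: π_C = (72 - 1.5Q)q_C - (8q_C + 2q_C²). Setting ∂π_C/∂q_C = 0: 64 - 7q_C - (3/2)(q_D) = 0.
Drake's profit: π_D = (72 - 1.5Q)q_D - (21q_D + 2q_D²). Setting ∂π_D/∂q_D = 0: 51 - 7q_D - (3/2)(q_C) = 0.
Rearranging gives the reaction functions q_C = (64 - (3/2)q_D)/7 and q_D = (51 - (3/2)q_C)/7.
Solving the pair: q_C = 1486/187, q_D = 1044/187.
Total output Q = 1486/187 + 1044/187 = 230/17.

13.53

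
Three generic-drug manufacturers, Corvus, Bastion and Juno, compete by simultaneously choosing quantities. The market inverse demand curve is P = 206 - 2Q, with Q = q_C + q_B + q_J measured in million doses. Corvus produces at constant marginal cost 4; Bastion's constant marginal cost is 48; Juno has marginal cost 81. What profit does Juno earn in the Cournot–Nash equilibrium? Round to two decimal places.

Corvus's profit: π_C = (206 - 2Q)q_C - (4q_C). Setting ∂π_C/∂q_C = 0: 202 - 4q_C - 2(q_B + q_J) = 0.
Bastion's profit: π_B = (206 - 2Q)q_B - (48q_B). Setting ∂π_B/∂q_B = 0: 158 - 4q_B - 2(q_C + q_J) = 0.
Juno's first-order condition: 125 - 4q_J - 2(q_C + q_B) = 0.
Summing all 3 equations gives 485 − 8Q = 0, hence Q = 485/8.
Back-substituting: q_C = (202 − 485/4)/2 = 323/8, q_B = (158 − 485/4)/2 = 147/8, q_J = (125 − 485/4)/2 = 15/8.
Price P = 206 - 2·(485/8) = 339/4.
Juno's profit: (339/4 - 81)·(15/8) = 225/32.

7.03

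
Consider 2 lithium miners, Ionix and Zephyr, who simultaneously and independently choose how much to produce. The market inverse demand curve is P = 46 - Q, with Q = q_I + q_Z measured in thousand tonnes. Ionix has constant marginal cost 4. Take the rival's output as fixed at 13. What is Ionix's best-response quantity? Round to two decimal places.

With the rival's output fixed at 13, Ionix's profit is π_I = (46 - 13 - q_I)q_I - (4q_I) = (33 - q_I)q_I - (4q_I).
∂π_I/∂q_I = 29 - 2q_I = 0, so q_I = 29/2.

14.50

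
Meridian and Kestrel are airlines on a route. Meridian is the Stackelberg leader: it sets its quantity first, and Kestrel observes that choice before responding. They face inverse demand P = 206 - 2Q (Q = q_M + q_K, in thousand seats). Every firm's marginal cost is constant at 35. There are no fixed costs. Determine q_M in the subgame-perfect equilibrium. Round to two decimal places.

42.75

Solve by backward induction. Given q_M, the follower Kestrel maximises π_K = (206 - 2q_M - 2q_K)q_K - 35q_K.
∂π_K/∂q_K = 171 - 2q_M - 4q_K = 0 gives the reaction function q_K = (171 - 2q_M)/4.
The leader anticipates this reaction. Substituting into P = 206 - 2Q gives P = 241/2 - q_M, so π_M = (241/2 - q_M)q_M - 35q_M.
Maximising: ∂π_M/∂q_M = 171/2 - 2q_M = 0, giving q_M = 171/4.
Then q_K = (171 - 2·(171/4))/4 = 171/8.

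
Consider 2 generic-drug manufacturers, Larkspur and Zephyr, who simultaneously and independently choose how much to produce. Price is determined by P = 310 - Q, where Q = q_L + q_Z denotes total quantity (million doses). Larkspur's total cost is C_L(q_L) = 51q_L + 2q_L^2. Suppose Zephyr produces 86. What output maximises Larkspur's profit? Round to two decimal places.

28.83

With the rival's output fixed at 86, Larkspur's profit is π_L = (310 - 86 - q_L)q_L - (51q_L + 2q_L²) = (224 - q_L)q_L - (51q_L + 2q_L²).
∂π_L/∂q_L = 173 - 6q_L = 0, so q_L = 173/6.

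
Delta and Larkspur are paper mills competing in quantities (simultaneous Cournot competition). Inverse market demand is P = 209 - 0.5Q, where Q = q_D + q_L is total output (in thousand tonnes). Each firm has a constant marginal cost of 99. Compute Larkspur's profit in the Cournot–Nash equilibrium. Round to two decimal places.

A representative firm's profit is π_i = q_i(209 - 0.5Q) - 99q_i.
Setting ∂π_i/∂q_i = 0 with rivals' quantities fixed: 110 - q_i - (1/2)q_j = 0.
By symmetry each firm produces the same amount; substituting q_j = q_i yields q_i = 110/(3/2) = 220/3.
Price P = 209 - (1/2)·(440/3) = 407/3.
Larkspur's profit: (407/3 - 99)·(220/3) = 2688.8889.

2688.89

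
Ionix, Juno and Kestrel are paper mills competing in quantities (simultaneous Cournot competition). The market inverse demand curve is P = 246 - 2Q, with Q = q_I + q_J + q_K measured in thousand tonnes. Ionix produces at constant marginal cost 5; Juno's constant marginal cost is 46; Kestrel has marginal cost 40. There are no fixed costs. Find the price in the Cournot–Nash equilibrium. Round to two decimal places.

Ionix's profit: π_I = (246 - 2Q)q_I - (5q_I). Setting ∂π_I/∂q_I = 0: 241 - 4q_I - 2(q_J + q_K) = 0.
Juno's profit: π_J = (246 - 2Q)q_J - (46q_J). Setting ∂π_J/∂q_J = 0: 200 - 4q_J - 2(q_I + q_K) = 0.
Kestrel's first-order condition: 206 - 4q_K - 2(q_I + q_J) = 0.
Adding the 3 first-order conditions: 647 − 8Q = 0, so Q = 647/8.
Back-substituting: q_I = (241 − 647/4)/2 = 317/8, q_J = (200 − 647/4)/2 = 153/8, q_K = (206 − 647/4)/2 = 177/8.
Total output Q = 647/8, so price P = 246 - 2·(647/8) = 337/4.

84.25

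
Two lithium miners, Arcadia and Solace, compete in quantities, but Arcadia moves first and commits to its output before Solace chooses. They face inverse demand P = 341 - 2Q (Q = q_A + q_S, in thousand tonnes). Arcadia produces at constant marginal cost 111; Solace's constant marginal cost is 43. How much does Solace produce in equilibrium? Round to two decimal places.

54.25

Solve by backward induction. Given q_A, the follower Solace maximises π_S = (341 - 2q_A - 2q_S)q_S - 43q_S.
Setting the follower's marginal profit to zero, 298 - 2q_A - 4q_S = 0, i.e. q_S = (298 - 2q_A)/4.
The leader anticipates this reaction. Substituting into P = 341 - 2Q gives P = 192 - q_A, so π_A = (192 - q_A)q_A - 111q_A.
The leader's first-order condition 81 - 2q_A = 0 yields q_A = 81/2.
Then q_S = (298 - 2·(81/2))/4 = 217/4.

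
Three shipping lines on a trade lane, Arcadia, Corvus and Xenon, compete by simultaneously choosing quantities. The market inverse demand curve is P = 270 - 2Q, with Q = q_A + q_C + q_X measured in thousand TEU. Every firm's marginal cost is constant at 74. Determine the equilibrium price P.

Each firm earns π_i = (270 - 2Q)q_i - 74q_i.
Setting ∂π_i/∂q_i = 0 with rivals' quantities fixed: 196 - 4q_i - 2·Σ_{j≠i} q_j = 0.
With identical firms every q_j equals q_i, so Σ_{j≠i} q_j = 2q_i and 196 = 8q_i, giving q_i = 49/2.
Total output Q = 147/2, so price P = 270 - 2·(147/2) = 123.

123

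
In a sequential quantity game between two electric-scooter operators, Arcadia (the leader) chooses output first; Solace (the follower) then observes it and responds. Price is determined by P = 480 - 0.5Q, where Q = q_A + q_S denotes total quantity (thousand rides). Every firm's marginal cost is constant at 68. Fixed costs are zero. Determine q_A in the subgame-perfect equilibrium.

412

Solve by backward induction. Given q_A, the follower Solace maximises π_S = (480 - (1/2)q_A - (1/2)q_S)q_S - 68q_S.
Follower FOC: 412 - (1/2)q_A - q_S = 0, so q_S(q_A) = (412 - (1/2)q_A).
The leader anticipates this reaction. Substituting into P = 480 - 0.5Q gives P = 274 - (1/4)q_A, so π_A = (274 - (1/4)q_A)q_A - 68q_A.
The leader's first-order condition 206 - (1/2)q_A = 0 yields q_A = 412.
Then q_S = (412 - (1/2)·412) = 206.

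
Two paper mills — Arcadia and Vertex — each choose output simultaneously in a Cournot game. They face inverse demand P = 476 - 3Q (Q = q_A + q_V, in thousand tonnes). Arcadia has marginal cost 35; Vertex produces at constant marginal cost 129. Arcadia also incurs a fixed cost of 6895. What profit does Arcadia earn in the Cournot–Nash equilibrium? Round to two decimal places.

3705.93

Arcadia's profit: π_A = (476 - 3Q)q_A - (35q_A). Setting ∂π_A/∂q_A = 0: 441 - 6q_A - 3(q_V) = 0.
Vertex's profit: π_V = (476 - 3Q)q_V - (129q_V). Setting ∂π_V/∂q_V = 0: 347 - 6q_V - 3(q_A) = 0.
So q_A = (441 - 3q_V)/6 and q_V = (347 - 3q_A)/6.
Solving the pair: q_A = 535/9, q_V = 253/9.
Price P = 476 - 3·(788/9) = 640/3.
Arcadia's profit: (640/3 - 35)·(535/9) - 6895 = 3705.9259.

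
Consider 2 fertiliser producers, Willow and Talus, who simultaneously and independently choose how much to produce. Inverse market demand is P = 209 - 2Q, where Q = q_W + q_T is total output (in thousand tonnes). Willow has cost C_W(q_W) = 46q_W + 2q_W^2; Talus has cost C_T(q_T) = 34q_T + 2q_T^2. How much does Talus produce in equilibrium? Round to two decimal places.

17.90

Willow's profit: π_W = (209 - 2Q)q_W - (46q_W + 2q_W²). Setting ∂π_W/∂q_W = 0: 163 - 8q_W - 2(q_T) = 0.
Talus's first-order condition: 175 - 8q_T - 2(q_W) = 0.
Best responses: q_W = (163 - 2q_T)/8, q_T = (175 - 2q_W)/8.
Solving the pair: q_W = 159/10, q_T = 179/10.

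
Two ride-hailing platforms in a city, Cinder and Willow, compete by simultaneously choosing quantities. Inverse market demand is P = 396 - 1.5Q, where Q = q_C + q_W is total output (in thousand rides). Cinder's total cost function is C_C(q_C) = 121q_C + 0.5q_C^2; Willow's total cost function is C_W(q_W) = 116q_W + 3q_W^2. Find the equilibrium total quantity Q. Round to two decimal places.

Cinder's profit: π_C = (396 - 1.5Q)q_C - (121q_C + (1/2)q_C²). Setting ∂π_C/∂q_C = 0: 275 - 4q_C - (3/2)(q_W) = 0.
Willow's profit: π_W = (396 - 1.5Q)q_W - (116q_W + 3q_W²). Setting ∂π_W/∂q_W = 0: 280 - 9q_W - (3/2)(q_C) = 0.
Rearranging gives the reaction functions q_C = (275 - (3/2)q_W)/4 and q_W = (280 - (3/2)q_C)/9.
Solving the pair: q_C = 548/9, q_W = 566/27.
Total output Q = 548/9 + 566/27 = 81.8519.

81.85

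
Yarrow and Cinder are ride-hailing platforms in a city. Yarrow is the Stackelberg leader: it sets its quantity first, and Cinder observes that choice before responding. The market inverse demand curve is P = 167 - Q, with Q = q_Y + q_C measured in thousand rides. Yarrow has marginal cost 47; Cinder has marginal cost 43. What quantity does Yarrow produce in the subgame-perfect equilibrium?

Solve by backward induction. Given q_Y, the follower Cinder maximises π_C = (167 - q_Y - q_C)q_C - 43q_C.
∂π_C/∂q_C = 124 - q_Y - 2q_C = 0 gives the reaction function q_C = (124 - q_Y)/2.
The leader anticipates this reaction. Substituting into P = 167 - Q gives P = 105 - (1/2)q_Y, so π_Y = (105 - (1/2)q_Y)q_Y - 47q_Y.
Leader FOC: 58 - q_Y = 0, so q_Y = 58.
Then q_C = (124 - 58)/2 = 33.

58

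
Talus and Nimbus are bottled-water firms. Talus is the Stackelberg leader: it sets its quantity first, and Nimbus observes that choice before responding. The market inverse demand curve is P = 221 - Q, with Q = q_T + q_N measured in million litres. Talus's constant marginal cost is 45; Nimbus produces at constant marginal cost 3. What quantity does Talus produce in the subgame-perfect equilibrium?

67

The follower Nimbus best-responds to any q_T: π_N = (221 - Q)q_N - 3q_N.
Setting the follower's marginal profit to zero, 218 - q_T - 2q_N = 0, i.e. q_N = (218 - q_T)/2.
The leader anticipates this reaction. Substituting into P = 221 - Q gives P = 112 - (1/2)q_T, so π_T = (112 - (1/2)q_T)q_T - 45q_T.
Maximising: ∂π_T/∂q_T = 67 - q_T = 0, giving q_T = 67.
Then q_N = (218 - 67)/2 = 151/2.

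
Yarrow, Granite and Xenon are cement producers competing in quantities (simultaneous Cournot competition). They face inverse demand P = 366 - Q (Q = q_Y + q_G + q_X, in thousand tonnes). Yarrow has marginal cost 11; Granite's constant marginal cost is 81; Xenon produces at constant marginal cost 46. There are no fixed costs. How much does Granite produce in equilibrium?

45

Yarrow's profit: π_Y = (366 - Q)q_Y - (11q_Y). Setting ∂π_Y/∂q_Y = 0: 355 - 2q_Y - (q_G + q_X) = 0.
Granite's first-order condition: 285 - 2q_G - (q_Y + q_X) = 0.
Xenon's first-order condition: 320 - 2q_X - (q_Y + q_G) = 0.
Adding the 3 first-order conditions: 960 − 4Q = 0, so Q = 240.
Back-substituting: q_Y = (355 − 240) = 115, q_G = (285 − 240) = 45, q_X = (320 − 240) = 80.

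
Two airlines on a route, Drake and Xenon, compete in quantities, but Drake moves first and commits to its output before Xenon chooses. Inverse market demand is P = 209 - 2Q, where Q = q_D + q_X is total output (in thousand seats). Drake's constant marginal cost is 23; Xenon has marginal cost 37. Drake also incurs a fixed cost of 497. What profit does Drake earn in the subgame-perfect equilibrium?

2003

Solve by backward induction. Given q_D, the follower Xenon maximises π_X = (209 - 2q_D - 2q_X)q_X - 37q_X.
Follower FOC: 172 - 2q_D - 4q_X = 0, so q_X(q_D) = (172 - 2q_D)/4.
Drake substitutes q_X(q_D) into its own profit: π_D = q_D(209 - 2q_D - (172 - 2q_D)/2) - 23q_D = (123 - q_D)q_D - 23q_D.
The leader's first-order condition 100 - 2q_D = 0 yields q_D = 50.
Then q_X = (172 - 2·50)/4 = 18.
Price P = 209 - 2·68 = 73.
Drake's profit: (73 - 23)·50 - 497 = 2003.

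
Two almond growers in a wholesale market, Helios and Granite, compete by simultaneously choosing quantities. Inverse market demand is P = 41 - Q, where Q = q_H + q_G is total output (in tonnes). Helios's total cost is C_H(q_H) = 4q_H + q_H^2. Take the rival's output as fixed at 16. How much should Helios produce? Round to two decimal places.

With the rival's output fixed at 16, Helios's profit is π_H = (41 - 16 - q_H)q_H - (4q_H + q_H²) = (25 - q_H)q_H - (4q_H + q_H²).
∂π_H/∂q_H = 21 - 4q_H = 0, so q_H = 21/4.

5.25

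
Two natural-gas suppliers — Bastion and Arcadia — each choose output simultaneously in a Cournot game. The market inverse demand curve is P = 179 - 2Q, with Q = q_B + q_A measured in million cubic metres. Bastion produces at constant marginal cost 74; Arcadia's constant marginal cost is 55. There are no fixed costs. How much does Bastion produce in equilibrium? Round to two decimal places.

Bastion's profit: π_B = (179 - 2Q)q_B - (74q_B). Setting ∂π_B/∂q_B = 0: 105 - 4q_B - 2(q_A) = 0.
Arcadia's first-order condition: 124 - 4q_A - 2(q_B) = 0.
So q_B = (105 - 2q_A)/4 and q_A = (124 - 2q_B)/4.
Solving the pair: q_B = 43/3, q_A = 143/6.

14.33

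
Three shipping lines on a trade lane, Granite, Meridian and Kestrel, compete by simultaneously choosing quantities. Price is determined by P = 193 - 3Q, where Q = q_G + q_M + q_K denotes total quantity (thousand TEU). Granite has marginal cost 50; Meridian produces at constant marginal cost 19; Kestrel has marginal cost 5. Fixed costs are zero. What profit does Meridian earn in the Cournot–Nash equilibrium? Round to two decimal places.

Granite's profit: π_G = (193 - 3Q)q_G - (50q_G). Setting ∂π_G/∂q_G = 0: 143 - 6q_G - 3(q_M + q_K) = 0.
Meridian's first-order condition: 174 - 6q_M - 3(q_G + q_K) = 0.
Kestrel's first-order condition: 188 - 6q_K - 3(q_G + q_M) = 0.
Summing all 3 equations gives 505 − 12Q = 0, hence Q = 505/12.
Back-substituting: q_G = (143 − 505/4)/3 = 67/12, q_M = (174 − 505/4)/3 = 191/12, q_K = (188 − 505/4)/3 = 247/12.
Price P = 193 - 3·(505/12) = 267/4.
Meridian's profit: (267/4 - 19)·(191/12) = 760.0208.

760.02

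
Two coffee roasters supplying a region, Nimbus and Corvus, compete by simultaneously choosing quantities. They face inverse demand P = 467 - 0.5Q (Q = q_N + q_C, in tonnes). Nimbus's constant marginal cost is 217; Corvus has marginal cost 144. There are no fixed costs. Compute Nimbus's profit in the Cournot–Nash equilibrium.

Nimbus's profit: π_N = (467 - 0.5Q)q_N - (217q_N). Setting ∂π_N/∂q_N = 0: 250 - q_N - (1/2)(q_C) = 0.
Corvus's first-order condition: 323 - q_C - (1/2)(q_N) = 0.
Rearranging gives the reaction functions q_N = (250 - (1/2)q_C) and q_C = (323 - (1/2)q_N).
Solving the pair: q_N = 118, q_C = 264.
Price P = 467 - (1/2)·382 = 276.
Nimbus's profit: (276 - 217)·118 = 6962.

6962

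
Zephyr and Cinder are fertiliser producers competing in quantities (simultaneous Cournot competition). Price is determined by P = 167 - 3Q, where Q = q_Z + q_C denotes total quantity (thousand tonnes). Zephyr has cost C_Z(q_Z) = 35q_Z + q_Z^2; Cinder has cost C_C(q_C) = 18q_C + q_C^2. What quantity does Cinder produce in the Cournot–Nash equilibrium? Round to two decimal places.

Zephyr's profit: π_Z = (167 - 3Q)q_Z - (35q_Z + q_Z²). Setting ∂π_Z/∂q_Z = 0: 132 - 8q_Z - 3(q_C) = 0.
Cinder's profit: π_C = (167 - 3Q)q_C - (18q_C + q_C²). Setting ∂π_C/∂q_C = 0: 149 - 8q_C - 3(q_Z) = 0.
Best responses: q_Z = (132 - 3q_C)/8, q_C = (149 - 3q_Z)/8.
Solving the pair: q_Z = 609/55, q_C = 796/55.

14.47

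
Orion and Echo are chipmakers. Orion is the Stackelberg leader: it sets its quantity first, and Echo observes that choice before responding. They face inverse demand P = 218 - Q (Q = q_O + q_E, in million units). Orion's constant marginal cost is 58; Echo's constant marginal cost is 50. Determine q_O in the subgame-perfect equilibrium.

76

The follower Echo best-responds to any q_O: π_E = (218 - Q)q_E - 50q_E.
Setting the follower's marginal profit to zero, 168 - q_O - 2q_E = 0, i.e. q_E = (168 - q_O)/2.
The leader anticipates this reaction. Substituting into P = 218 - Q gives P = 134 - (1/2)q_O, so π_O = (134 - (1/2)q_O)q_O - 58q_O.
Leader FOC: 76 - q_O = 0, so q_O = 76.
Then q_E = (168 - 76)/2 = 46.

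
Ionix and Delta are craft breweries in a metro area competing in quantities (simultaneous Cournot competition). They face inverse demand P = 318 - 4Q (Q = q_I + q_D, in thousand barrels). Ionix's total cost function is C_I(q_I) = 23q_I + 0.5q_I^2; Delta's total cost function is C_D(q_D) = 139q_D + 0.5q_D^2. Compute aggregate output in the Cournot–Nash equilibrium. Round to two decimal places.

36.46

Ionix's profit: π_I = (318 - 4Q)q_I - (23q_I + (1/2)q_I²). Setting ∂π_I/∂q_I = 0: 295 - 9q_I - 4(q_D) = 0.
Delta's first-order condition: 179 - 9q_D - 4(q_I) = 0.
Rearranging gives the reaction functions q_I = (295 - 4q_D)/9 and q_D = (179 - 4q_I)/9.
Substituting one into the other gives q_I = 1939/65 and q_D = 431/65.
Total output Q = 1939/65 + 431/65 = 474/13.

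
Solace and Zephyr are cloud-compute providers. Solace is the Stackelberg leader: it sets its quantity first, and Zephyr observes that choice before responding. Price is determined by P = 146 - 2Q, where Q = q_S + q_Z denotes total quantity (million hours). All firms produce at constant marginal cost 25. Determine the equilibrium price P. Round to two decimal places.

The follower Zephyr best-responds to any q_S: π_Z = (146 - 2Q)q_Z - 25q_Z.
∂π_Z/∂q_Z = 121 - 2q_S - 4q_Z = 0 gives the reaction function q_Z = (121 - 2q_S)/4.
The leader anticipates this reaction. Substituting into P = 146 - 2Q gives P = 171/2 - q_S, so π_S = (171/2 - q_S)q_S - 25q_S.
Maximising: ∂π_S/∂q_S = 121/2 - 2q_S = 0, giving q_S = 121/4.
Then q_Z = (121 - 2·(121/4))/4 = 121/8.
Total output Q = 363/8, so price P = 146 - 2·(363/8) = 221/4.

55.25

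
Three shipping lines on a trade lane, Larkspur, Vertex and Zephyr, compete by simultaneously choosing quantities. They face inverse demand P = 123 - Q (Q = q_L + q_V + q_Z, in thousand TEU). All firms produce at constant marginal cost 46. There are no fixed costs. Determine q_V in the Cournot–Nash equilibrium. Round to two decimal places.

A representative firm's profit is π_i = q_i(123 - Q) - 46q_i.
First-order condition (treating rivals' output as given): 77 - 2q_i - Σ_{j≠i} q_j = 0.
With identical firms every q_j equals q_i, so Σ_{j≠i} q_j = 2q_i and 77 = 4q_i, giving q_i = 77/4.

19.25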